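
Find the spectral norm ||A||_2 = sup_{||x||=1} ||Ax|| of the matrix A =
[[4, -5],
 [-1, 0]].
||A||_2 = sqrt((42 + sqrt(1664))/2) ≈ 6.434 (= sqrt(largest eigenvalue of A^T A))

||A||_2 = sigma_max(A) = sqrt(lambda_max(A^T A)). Form the symmetric matrix M = A^T A =
[[17, -20],
 [-20, 25]].
Its characteristic polynomial (trace, determinant of M give the coefficients) is
  p(λ) = det(λ I - M) = λ^2 - 42λ + 25.
For λ^2 - 42λ + 25 the discriminant is 1664. It is nonnegative but not a perfect square, so the roots are real and irrational: λ = (42 ± sqrt(1664))/2 ≈ 41.3961, 0.6039.
So the eigenvalues of A^T A are ≈ 0.6039, 41.3961 (all ≥ 0, as they must be for A^T A). The largest is λ_max = (42 + sqrt(1664))/2 ≈ 41.3961, hence ||A||_2 = sqrt(λ_max) = sqrt((42 + sqrt(1664))/2) ≈ 6.434.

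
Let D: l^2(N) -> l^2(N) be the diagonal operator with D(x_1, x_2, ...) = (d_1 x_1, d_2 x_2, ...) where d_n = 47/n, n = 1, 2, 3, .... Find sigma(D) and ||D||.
sigma(D) = {47/n : n ≥ 1} ∪ {0}; ||D|| = 47

A bounded diagonal operator on l^2 with diagonal entries d_n has spectrum equal to the closure of {d_n : n ≥ 1}: every d_n is an eigenvalue (with eigenvector e_n), so {d_n} ⊂ sigma(D); the spectrum is closed, so its closure is too; and for lambda not in the closure, (D - lambda I) has bounded inverse (the diagonal entries 1/(d_n - lambda) are bounded). For our sequence d_n = 47/n, n = 1, 2, 3, ...:
  - {d_n} = {47/n : n ≥ 1}; the only limit point is 0
  - closure = {47/n : n ≥ 1} ∪ {0}
For the norm: a diagonal operator has ||D|| = sup_n |d_n|. Here d_n = 47/n is positive and decreasing, so sup_n |d_n| = d_1 = 47. So ||D|| = 47.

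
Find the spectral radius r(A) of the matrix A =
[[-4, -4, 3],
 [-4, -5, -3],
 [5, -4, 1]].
r(A) = (3 + sqrt(197))/2 ≈ 8.5178

The eigenvalues of A are the roots of its characteristic polynomial. With M = A (coefficients from the trace, the sum of principal 2x2 minors, and det A):
  p(λ) = det(λ I - M) = λ^3 + 8λ^2 - 32λ - 235.
By the rational root theorem any rational root is an integer divisor of 235. Testing λ = -5: p(-5) = -125 + 200 + 160 - 235 = 0, so λ = -5 is a root. Dividing out (λ + 5) leaves p(λ) = (λ + 5)(λ^2 + 3λ - 47). For λ^2 + 3λ - 47 the discriminant is 197. It is nonnegative but not a perfect square, so the roots are real and irrational: λ = (-3 ± sqrt(197))/2 ≈ 5.5178, -8.5178.
Thus the eigenvalues (to 4 decimals) are 5.5178 (modulus 5.5178); -8.5178 (modulus 8.5178); -5 (modulus 5). The spectral radius is the largest modulus: r(A) = (3 + sqrt(197))/2 ≈ 8.5178. (Cross-check: r(A) ≤ ||A||_2 ≈ 8.5527; equality holds whenever A is normal, though it can also hold for some non-normal A.)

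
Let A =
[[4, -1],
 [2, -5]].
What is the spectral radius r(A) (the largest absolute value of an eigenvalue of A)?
r(A) = (1 + sqrt(73))/2 ≈ 4.772

The eigenvalues of A are the roots of its characteristic polynomial. With M = A (coefficients from the trace and determinant):
  p(λ) = det(λ I - M) = λ^2 + λ - 18.
For λ^2 + λ - 18 the discriminant is 73. It is nonnegative but not a perfect square, so the roots are real and irrational: λ = (-1 ± sqrt(73))/2 ≈ 3.772, -4.772.
Thus the eigenvalues (to 4 decimals) are 3.772 (modulus 3.772); -4.772 (modulus 4.772). The spectral radius is the largest modulus: r(A) = (1 + sqrt(73))/2 ≈ 4.772. (Cross-check: r(A) ≤ ||A||_2 ≈ 6.1088; equality holds whenever A is normal, though it can also hold for some non-normal A.)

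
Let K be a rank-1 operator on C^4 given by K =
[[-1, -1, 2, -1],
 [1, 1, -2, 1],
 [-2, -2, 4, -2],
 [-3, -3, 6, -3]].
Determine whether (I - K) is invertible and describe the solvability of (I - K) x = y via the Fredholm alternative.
(I - K) is singular (det(I - K) = 0, i.e. 1 ∈ sigma(K)). (I - K) x = y is solvable iff y ⊥ ker((I - K)^*) = span{(-1, -1, 2, -1)}, i.e. iff -y_1 - y_2 + 2y_3 - y_4 = 0. When solvable, the solutions are x = y + c·(1, -1, 2, 3), c arbitrary (ker(I - K) = span{(1, -1, 2, 3)}, dimension 1).

K has rank 1, so it is an outer product K = u v^T: every row of K is a multiple of one row vector. Reading off the entries, u = (1, -1, 2, 3) and v = (-1, -1, 2, -1) (row i of K equals u_i·v^T). A rank-one matrix u v^T satisfies K u = u (v·u) and kills the (3)-dimensional subspace v^⊥, so its characteristic polynomial is lambda^3 (lambda - v·u) with v·u = tr K = 1. Hence the eigenvalues of I - K are 1 (multiplicity 3) and 1 - (1) = 0, so det(I - K) = 0. (Direct check: I - K =
[[2, 1, -2, 1],
 [-1, 0, 2, -1],
 [2, 2, -3, 2],
 [3, 3, -6, 4]]
has determinant 0.) So 1 is an eigenvalue of K and (I - K) is not invertible. The finite-dimensional Fredholm alternative says: either (I - K) is invertible, or ker(I - K) ≠ {0} and then range(I - K) = ker((I - K)^*)^⊥, with dim ker(I - K) = dim ker((I - K)^*). We are in the second case, so we need both kernels. Kernel of I - K: (I - K) u = u - u (v·u) = u - u = 0, so ker(I - K) = span{u} = span{(1, -1, 2, 3)} (it is exactly 1-dimensional because rank(I - K) = 3). Kernel of the adjoint: K is real, so (I - K)^* = I - K^T = I - v u^T, and (I - v u^T) v = v - v (u·v) = 0; hence ker((I - K)^*) = span{v} = span{(-1, -1, 2, -1)}. Therefore (I - K) x = y is solvable iff <y, v> = 0, i.e. iff -y_1 - y_2 + 2y_3 - y_4 = 0. When this holds, K y = u (v·y) = 0, so (I - K) y = y and x = y is a particular solution; the full solution set is the line x = y + c·u = y + c·(1, -1, 2, 3), c ∈ C.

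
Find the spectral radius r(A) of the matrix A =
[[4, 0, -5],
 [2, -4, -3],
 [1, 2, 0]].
r(A) ≈ 3.1698

The eigenvalues of A are the roots of its characteristic polynomial. With M = A (coefficients from the trace, the sum of principal 2x2 minors, and det A):
  p(λ) = det(λ I - M) = λ^3 - 5λ + 16.
No integer candidate from the rational root theorem (±divisors of 16) is a root, so the roots are irrational. The cubic discriminant is Δ = -6412 < 0, so there is one real root and a complex-conjugate pair. p(-4) = -28 and p(-3) = 4 have opposite signs, so a root lies in (-4, -3); Newton's method refines it to λ ≈ -3.1698. Dividing out (λ - (-3.1698)) leaves approximately λ^2 - 3.1698λ + 5.0476. For λ^2 - 3.1698λ + 5.0476 the discriminant is -10.1429. It is negative, so the remaining roots are the complex-conjugate pair λ ≈ 1.5849 ± 1.5924i. Their product equals the constant term, so |λ|^2 ≈ 5.0476 and |λ| ≈ 2.2467.
Thus the eigenvalues (to 4 decimals) are -3.1698 (modulus 3.1698); 1.5849 ± 1.5924i (modulus 2.2467). The spectral radius is the largest modulus: r(A) ≈ 3.1698. (Cross-check: r(A) ≤ ||A||_2 ≈ 7.6665; equality holds whenever A is normal, though it can also hold for some non-normal A.)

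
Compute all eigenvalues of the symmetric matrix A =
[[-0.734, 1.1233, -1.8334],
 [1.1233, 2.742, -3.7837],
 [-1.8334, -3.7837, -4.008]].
sigma(A) ≈ {-6, -1, 5}

A is real symmetric, so its spectrum consists of real eigenvalues. Expanding the characteristic polynomial of the displayed matrix gives
  det(λ I - A) = p(λ) = λ^3 + (2)λ^2 + (-29)λ + (-30).
Solving p(λ) = 0 yields eigenvalues ≈ -6, -1, 5. (A is shown rounded to 4 decimals, so these recover the underlying integer eigenvalues to within that precision.)
Verification: the trace of A = -2 equals the sum of eigenvalues -2, and det(A) ≈ 30.0001 matches the eigenvalue product 30.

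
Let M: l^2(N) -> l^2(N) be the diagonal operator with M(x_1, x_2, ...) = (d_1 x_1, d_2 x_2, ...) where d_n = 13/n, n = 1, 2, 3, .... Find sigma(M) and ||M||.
sigma(M) = {13/n : n ≥ 1} ∪ {0}; ||M|| = 13

A bounded diagonal operator on l^2 with diagonal entries d_n has spectrum equal to the closure of {d_n : n ≥ 1}: every d_n is an eigenvalue (with eigenvector e_n), so {d_n} ⊂ sigma(M); the spectrum is closed, so its closure is too; and for lambda not in the closure, (M - lambda I) has bounded inverse (the diagonal entries 1/(d_n - lambda) are bounded). For our sequence d_n = 13/n, n = 1, 2, 3, ...:
  - {d_n} = {13/n : n ≥ 1}; the only limit point is 0
  - closure = {13/n : n ≥ 1} ∪ {0}
For the norm: a diagonal operator has ||M|| = sup_n |d_n|. Here d_n = 13/n is positive and decreasing, so sup_n |d_n| = d_1 = 13. So ||M|| = 13.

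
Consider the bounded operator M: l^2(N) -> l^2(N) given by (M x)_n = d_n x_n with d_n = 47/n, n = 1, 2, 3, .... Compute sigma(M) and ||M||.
sigma(M) = {47/n : n ≥ 1} ∪ {0}; ||M|| = 47

A bounded diagonal operator on l^2 with diagonal entries d_n has spectrum equal to the closure of {d_n : n ≥ 1}: every d_n is an eigenvalue (with eigenvector e_n), so {d_n} ⊂ sigma(M); the spectrum is closed, so its closure is too; and for lambda not in the closure, (M - lambda I) has bounded inverse (the diagonal entries 1/(d_n - lambda) are bounded). For our sequence d_n = 47/n, n = 1, 2, 3, ...:
  - {d_n} = {47/n : n ≥ 1}; the only limit point is 0
  - closure = {47/n : n ≥ 1} ∪ {0}
For the norm: a diagonal operator has ||M|| = sup_n |d_n|. Here d_n = 47/n is positive and decreasing, so sup_n |d_n| = d_1 = 47. So ||M|| = 47.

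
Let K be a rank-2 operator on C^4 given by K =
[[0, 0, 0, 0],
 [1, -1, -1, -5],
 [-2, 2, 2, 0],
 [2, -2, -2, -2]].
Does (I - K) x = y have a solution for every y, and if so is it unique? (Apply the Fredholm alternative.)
(I - K) is invertible (det(I - K) = -10 ≠ 0), so for every y in C^4 the equation (I - K) x = y has a unique solution.

K has rank 2 and factors as K = U V^T = u1 v1^T + u2 v2^T with u1 = (0, -1, -3, 2), v1 = (1, -1, -1, -1), u2 = (0, 2, 1, 0), v2 = (1, -1, -1, -3) (multiplying out reproduces the displayed K). The nonzero eigenvalues of U V^T coincide with those of the 2 x 2 matrix G = V^T U = [[v1·u1, v1·u2], [v2·u1, v2·u2]] = [[2, -3], [-2, -3]], and by the Sylvester determinant identity det(I_4 - U V^T) = det(I_2 - V^T U) = det([[-1, 3], [2, 4]]) = (-1)(4) - (3)(2) = -10. (Direct check: I - K =
[[1, 0, 0, 0],
 [-1, 2, 1, 5],
 [2, -2, -1, 0],
 [-2, 2, 2, 3]]
has determinant -10.) The finite-dimensional Fredholm alternative says: either (I - K) is invertible, or ker(I - K) ≠ {0} and then range(I - K) = ker((I - K)^*)^⊥, with dim ker(I - K) = dim ker((I - K)^*). Since det(I - K) ≠ 0, 1 is not an eigenvalue of K and ker(I - K) = {0}, so we are in the first case: for every y there is a unique x = (I - K)^(-1) y. (Explicitly, by the Woodbury identity, (I - U V^T)^(-1) = I + U (I_2 - G)^(-1) V^T.)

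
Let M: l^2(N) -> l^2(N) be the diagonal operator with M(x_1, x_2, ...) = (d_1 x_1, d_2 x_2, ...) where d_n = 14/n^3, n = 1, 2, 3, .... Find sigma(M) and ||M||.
sigma(M) = {14/n^3 : n ≥ 1} ∪ {0}; ||M|| = 14

A bounded diagonal operator on l^2 with diagonal entries d_n has spectrum equal to the closure of {d_n : n ≥ 1}: every d_n is an eigenvalue (with eigenvector e_n), so {d_n} ⊂ sigma(M); the spectrum is closed, so its closure is too; and for lambda not in the closure, (M - lambda I) has bounded inverse (the diagonal entries 1/(d_n - lambda) are bounded). For our sequence d_n = 14/n^3, n = 1, 2, 3, ...:
  - {d_n} = {14/n^3 : n ≥ 1}; the only limit point is 0
  - closure = {14/n^3 : n ≥ 1} ∪ {0}
For the norm: a diagonal operator has ||M|| = sup_n |d_n|. Here d_n = 14/n^3 is positive and decreasing, so sup_n |d_n| = d_1 = 14. So ||M|| = 14.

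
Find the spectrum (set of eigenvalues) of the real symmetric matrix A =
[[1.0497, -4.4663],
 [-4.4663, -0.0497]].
sigma(A) ≈ {-4, 5}

A is real symmetric, so its spectrum consists of real eigenvalues. Expanding the characteristic polynomial of the displayed matrix gives
  det(λ I - A) = p(λ) = λ^2 + (-1)λ + (-20).
Solving p(λ) = 0 yields eigenvalues ≈ -4, 5. (A is shown rounded to 4 decimals, so these recover the underlying integer eigenvalues to within that precision.)
Verification: the trace of A = 1 equals the sum of eigenvalues 1, and det(A) ≈ -20.0000 matches the eigenvalue product -20.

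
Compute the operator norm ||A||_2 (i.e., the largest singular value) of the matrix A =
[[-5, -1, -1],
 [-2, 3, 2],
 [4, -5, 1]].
||A||_2 ≈ 7.856 (= sqrt(largest eigenvalue of A^T A))

||A||_2 = sigma_max(A) = sqrt(lambda_max(A^T A)). Form the symmetric matrix M = A^T A =
[[45, -21, 5],
 [-21, 35, 2],
 [5, 2, 6]].
Its characteristic polynomial (trace, sum of principal 2x2 minors, determinant of M give the coefficients) is
  p(λ) = det(λ I - M) = λ^3 - 86λ^2 + 1585λ - 5329.
No integer candidate from the rational root theorem (±divisors of 5329) is a root, so the roots are irrational. The cubic discriminant is Δ = 1403115217 > 0, so there are three distinct real roots. p(4) = -301 and p(5) = 571 have opposite signs, so a root lies in (4, 5); Newton's method refines it to λ ≈ 4.3268. p(19) = 599 and p(20) = -29 have opposite signs, so a root lies in (19, 20); Newton's method refines it to λ ≈ 19.9556. p(61) = -1669 and p(62) = 685 have opposite signs, so a root lies in (61, 62); Newton's method refines it to λ ≈ 61.7175. Check (Vieta): the three roots sum to 86, matching tr M = 86.
So the eigenvalues of A^T A are ≈ 4.3268, 19.9556, 61.7175 (all ≥ 0, as they must be for A^T A). The largest is λ_max ≈ 61.7175, hence ||A||_2 = sqrt(λ_max) ≈ 7.856.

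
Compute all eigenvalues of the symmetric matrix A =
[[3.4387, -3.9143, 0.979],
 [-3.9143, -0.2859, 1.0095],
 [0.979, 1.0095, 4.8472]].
sigma(A) ≈ {-3, 5, 6}

A is real symmetric, so its spectrum consists of real eigenvalues. Expanding the characteristic polynomial of the displayed matrix gives
  det(λ I - A) = p(λ) = λ^3 + (-8)λ^2 + (-3)λ + (90).
Solving p(λ) = 0 yields eigenvalues ≈ -3, 5, 6. (A is shown rounded to 4 decimals, so these recover the underlying integer eigenvalues to within that precision.)
Verification: the trace of A = 8 equals the sum of eigenvalues 8, and det(A) ≈ -90.0003 matches the eigenvalue product -90.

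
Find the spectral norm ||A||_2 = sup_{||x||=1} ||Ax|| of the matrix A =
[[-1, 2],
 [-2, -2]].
||A||_2 = 3 (= sqrt(largest eigenvalue of A^T A))

||A||_2 = sigma_max(A) = sqrt(lambda_max(A^T A)). Form the symmetric matrix M = A^T A =
[[5, 2],
 [2, 8]].
Its characteristic polynomial (trace, determinant of M give the coefficients) is
  p(λ) = det(λ I - M) = λ^2 - 13λ + 36.
For λ^2 - 13λ + 36 the discriminant is 25. It is a perfect square (5^2), so the roots are rational: λ = (13 ± 5)/2 = 9, 4.
So the eigenvalues of A^T A are ≈ 4, 9 (all ≥ 0, as they must be for A^T A). The largest is λ_max = 9, hence ||A||_2 = sqrt(λ_max) = 3.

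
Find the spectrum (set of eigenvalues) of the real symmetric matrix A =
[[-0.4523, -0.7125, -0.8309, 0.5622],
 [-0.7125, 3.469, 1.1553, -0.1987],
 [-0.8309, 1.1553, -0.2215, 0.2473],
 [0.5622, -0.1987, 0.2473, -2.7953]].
sigma(A) ≈ {-3, -1, 0, 4}

A is real symmetric, so its spectrum consists of real eigenvalues. Expanding the characteristic polynomial of the displayed matrix gives
  det(λ I - A) = p(λ) = λ^4 + (0)λ^3 + (-13)λ^2 + (-12)λ + (0).
Solving p(λ) = 0 yields eigenvalues ≈ -3, -1, 0, 4. (A is shown rounded to 4 decimals, so these recover the underlying integer eigenvalues to within that precision.)
Verification: the trace of A = 0 equals the sum of eigenvalues 0, and det(A) ≈ -0.0001 matches the eigenvalue product 0.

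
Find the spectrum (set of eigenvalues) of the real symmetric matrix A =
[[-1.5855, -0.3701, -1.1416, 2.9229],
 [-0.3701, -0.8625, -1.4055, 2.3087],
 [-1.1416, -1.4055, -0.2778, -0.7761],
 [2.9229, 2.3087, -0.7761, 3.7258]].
sigma(A) ≈ {-4, -1, 0, 6}

A is real symmetric, so its spectrum consists of real eigenvalues. Expanding the characteristic polynomial of the displayed matrix gives
  det(λ I - A) = p(λ) = λ^4 + (-1)λ^3 + (-26)λ^2 + (-23.9985)λ + (0).
Solving p(λ) = 0 yields eigenvalues ≈ -4, -1, 0, 6. (A is shown rounded to 4 decimals, so these recover the underlying integer eigenvalues to within that precision.)
Verification: the trace of A = 1 equals the sum of eigenvalues 1, and det(A) ≈ 0.0000 matches the eigenvalue product 0.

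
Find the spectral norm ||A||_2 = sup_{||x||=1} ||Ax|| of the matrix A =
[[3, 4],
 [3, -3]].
||A||_2 = sqrt((43 + sqrt(85))/2) ≈ 5.1098 (= sqrt(largest eigenvalue of A^T A))

||A||_2 = sigma_max(A) = sqrt(lambda_max(A^T A)). Form the symmetric matrix M = A^T A =
[[18, 3],
 [3, 25]].
Its characteristic polynomial (trace, determinant of M give the coefficients) is
  p(λ) = det(λ I - M) = λ^2 - 43λ + 441.
For λ^2 - 43λ + 441 the discriminant is 85. It is nonnegative but not a perfect square, so the roots are real and irrational: λ = (43 ± sqrt(85))/2 ≈ 26.1098, 16.8902.
So the eigenvalues of A^T A are ≈ 16.8902, 26.1098 (all ≥ 0, as they must be for A^T A). The largest is λ_max = (43 + sqrt(85))/2 ≈ 26.1098, hence ||A||_2 = sqrt(λ_max) = sqrt((43 + sqrt(85))/2) ≈ 5.1098.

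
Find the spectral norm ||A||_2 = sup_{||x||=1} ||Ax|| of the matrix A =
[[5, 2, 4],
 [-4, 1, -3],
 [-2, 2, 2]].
||A||_2 ≈ 8.184 (= sqrt(largest eigenvalue of A^T A))

||A||_2 = sigma_max(A) = sqrt(lambda_max(A^T A)). Form the symmetric matrix M = A^T A =
[[45, 2, 28],
 [2, 9, 9],
 [28, 9, 29]].
Its characteristic polynomial (trace, sum of principal 2x2 minors, determinant of M give the coefficients) is
  p(λ) = det(λ I - M) = λ^3 - 83λ^2 + 1102λ - 1936.
No integer candidate from the rational root theorem (±divisors of 1936) is a root, so the roots are irrational. The cubic discriminant is Δ = 1671226372 > 0, so there are three distinct real roots. p(2) = -56 and p(3) = 650 have opposite signs, so a root lies in (2, 3); Newton's method refines it to λ ≈ 2.0721. p(13) = 560 and p(14) = -32 have opposite signs, so a root lies in (13, 14); Newton's method refines it to λ ≈ 13.9494. p(66) = -3256 and p(67) = 74 have opposite signs, so a root lies in (66, 67); Newton's method refines it to λ ≈ 66.9785. Check (Vieta): the three roots sum to 83, matching tr M = 83.
So the eigenvalues of A^T A are ≈ 2.0721, 13.9494, 66.9785 (all ≥ 0, as they must be for A^T A). The largest is λ_max ≈ 66.9785, hence ||A||_2 = sqrt(λ_max) ≈ 8.184.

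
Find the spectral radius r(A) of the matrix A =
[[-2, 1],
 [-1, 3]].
r(A) = (1 + sqrt(21))/2 ≈ 2.7913

The eigenvalues of A are the roots of its characteristic polynomial. With M = A (coefficients from the trace and determinant):
  p(λ) = det(λ I - M) = λ^2 - λ - 5.
For λ^2 - λ - 5 the discriminant is 21. It is nonnegative but not a perfect square, so the roots are real and irrational: λ = (1 ± sqrt(21))/2 ≈ 2.7913, -1.7913.
Thus the eigenvalues (to 4 decimals) are 2.7913 (modulus 2.7913); -1.7913 (modulus 1.7913). The spectral radius is the largest modulus: r(A) = (1 + sqrt(21))/2 ≈ 2.7913. (Cross-check: r(A) ≤ ||A||_2 ≈ 3.618; equality holds whenever A is normal, though it can also hold for some non-normal A.)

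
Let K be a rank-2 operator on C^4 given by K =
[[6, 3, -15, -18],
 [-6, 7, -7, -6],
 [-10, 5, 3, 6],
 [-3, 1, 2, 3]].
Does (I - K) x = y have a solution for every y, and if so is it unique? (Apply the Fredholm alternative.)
(I - K) is invertible (det(I - K) = -46 ≠ 0), so for every y in C^4 the equation (I - K) x = y has a unique solution.

K has rank 2 and factors as K = U V^T = u1 v1^T + u2 v2^T with u1 = (-3, 1, 3, 1), v1 = (-3, 1, 2, 3), u2 = (3, 3, 1, 0), v2 = (-1, 2, -3, -3) (multiplying out reproduces the displayed K). The nonzero eigenvalues of U V^T coincide with those of the 2 x 2 matrix G = V^T U = [[v1·u1, v1·u2], [v2·u1, v2·u2]] = [[19, -4], [-7, 0]], and by the Sylvester determinant identity det(I_4 - U V^T) = det(I_2 - V^T U) = det([[-18, 4], [7, 1]]) = (-18)(1) - (4)(7) = -46. (Direct check: I - K =
[[-5, -3, 15, 18],
 [6, -6, 7, 6],
 [10, -5, -2, -6],
 [3, -1, -2, -2]]
has determinant -46.) The finite-dimensional Fredholm alternative says: either (I - K) is invertible, or ker(I - K) ≠ {0} and then range(I - K) = ker((I - K)^*)^⊥, with dim ker(I - K) = dim ker((I - K)^*). Since det(I - K) ≠ 0, 1 is not an eigenvalue of K and ker(I - K) = {0}, so we are in the first case: for every y there is a unique x = (I - K)^(-1) y. (Explicitly, by the Woodbury identity, (I - U V^T)^(-1) = I + U (I_2 - G)^(-1) V^T.)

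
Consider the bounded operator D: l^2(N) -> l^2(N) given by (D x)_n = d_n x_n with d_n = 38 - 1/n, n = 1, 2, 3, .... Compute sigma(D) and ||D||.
sigma(D) = {38 - 1/n : n ≥ 1} ∪ {38}; ||D|| = 38

A bounded diagonal operator on l^2 with diagonal entries d_n has spectrum equal to the closure of {d_n : n ≥ 1}: every d_n is an eigenvalue (with eigenvector e_n), so {d_n} ⊂ sigma(D); the spectrum is closed, so its closure is too; and for lambda not in the closure, (D - lambda I) has bounded inverse (the diagonal entries 1/(d_n - lambda) are bounded). For our sequence d_n = 38 - 1/n, n = 1, 2, 3, ...:
  - {d_n} = {38 - 1/n : n ≥ 1}; the only limit point is 38
  - closure = {38 - 1/n : n ≥ 1} ∪ {38}
For the norm: a diagonal operator has ||D|| = sup_n |d_n|. Here d_n = 38 - 1/n increases monotonically from d_1 = 37 toward 38, with all terms in [37, 38); so sup_n |d_n| = 38 (the supremum is the limit, not attained). So ||D|| = 38.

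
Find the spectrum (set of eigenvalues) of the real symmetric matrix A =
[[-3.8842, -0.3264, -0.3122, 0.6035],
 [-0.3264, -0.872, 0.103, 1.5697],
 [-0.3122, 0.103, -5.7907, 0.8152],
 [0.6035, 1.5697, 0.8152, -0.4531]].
sigma(A) ≈ {-6, -4, -2, 1}

A is real symmetric, so its spectrum consists of real eigenvalues. Expanding the characteristic polynomial of the displayed matrix gives
  det(λ I - A) = p(λ) = λ^4 + (11)λ^3 + (32)λ^2 + (4.0018)λ + (-47.9963).
Solving p(λ) = 0 yields eigenvalues ≈ -6, -4, -2, 1. (A is shown rounded to 4 decimals, so these recover the underlying integer eigenvalues to within that precision.)
Verification: the trace of A = -11 equals the sum of eigenvalues -11, and det(A) ≈ -47.9963 matches the eigenvalue product -48.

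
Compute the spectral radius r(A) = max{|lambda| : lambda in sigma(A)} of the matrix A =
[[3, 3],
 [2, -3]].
r(A) = sqrt(60)/2 ≈ 3.873

The eigenvalues of A are the roots of its characteristic polynomial. With M = A (coefficients from the trace and determinant):
  p(λ) = det(λ I - M) = λ^2 - 15.
For λ^2 - 15 the discriminant is 60. It is nonnegative but not a perfect square, so the roots are real and irrational: λ = ± sqrt(60)/2 ≈ 3.873, -3.873.
Thus the eigenvalues (to 4 decimals) are 3.873 (modulus 3.873); -3.873 (modulus 3.873). The spectral radius is the largest modulus: r(A) = sqrt(60)/2 ≈ 3.873. (Cross-check: r(A) ≤ ||A||_2 ≈ 4.4051; equality holds whenever A is normal, though it can also hold for some non-normal A.)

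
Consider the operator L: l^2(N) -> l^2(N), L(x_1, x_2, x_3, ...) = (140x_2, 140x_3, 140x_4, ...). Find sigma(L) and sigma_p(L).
sigma(L) = closed disk {z in C : |z| ≤ 140}; sigma_p(L) = open disk {z in C : |z| < 140}

Note L = 140·V where V is the unit left shift (V x)_k = x_{k+1}; so sigma(L) = 140·sigma(V) and ||L|| = 140||V||. ||L x||^2 = 19600sum_{k≥2} |x_k|^2 ≤ 19600||x||^2, with equality on {x : x_1 = 0}, so ||L|| = 140. For any lambda with |lambda| < 140, set r = lambda/140 (|r| < 1); the vector x = (1, r, r^2, ...) is in l^2 and satisfies L x = 140(r, r^2, ...) = lambda x, so lambda is an eigenvalue. On the boundary |lambda| = 140 the geometric series diverges, so no l^2 eigenvector exists, but these lambda lie in the approximate point spectrum. Hence sigma(L) is the closed disk of radius 140 and sigma_p(L) is the open disk.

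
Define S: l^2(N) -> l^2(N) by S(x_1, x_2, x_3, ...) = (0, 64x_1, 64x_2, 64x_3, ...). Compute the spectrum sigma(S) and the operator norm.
sigma(S) = closed disk {z in C : |z| ≤ 64}; ||S|| = 64

Note S = 64·U where U is the unit right shift (U x)_k = x_{k-1} (with x_0 := 0); so ||S|| = 64||U|| and sigma(S) = 64·sigma(U). ||S x||^2 = sum_{k≥1} |64x_k|^2 = 4096||x||^2, so ||S|| = 64 and sigma(S) ⊂ {|z| ≤ 64}. For any |lambda| < 64, the equation (S - lambda I) x = 0 forces x_1 = 0, then 64x_k = lambda x_{k+1} ⇒ x = 0, so S has no eigenvalues. But (S - lambda I) is not surjective for |lambda| < 64: solving (S - lambda I) x = e_1 would require x_n proportional to (lambda/64)^(-n), which is not in l^2. So every |lambda| < 64 lies in the residual spectrum. The boundary |lambda| = 64 is in the approximate point spectrum (the spectrum is closed). Hence sigma(S) is the closed disk of radius 64.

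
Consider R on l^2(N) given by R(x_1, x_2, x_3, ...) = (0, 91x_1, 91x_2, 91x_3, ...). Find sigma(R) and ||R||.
sigma(R) = closed disk {z in C : |z| ≤ 91}; ||R|| = 91

Note R = 91·U where U is the unit right shift (U x)_k = x_{k-1} (with x_0 := 0); so ||R|| = 91||U|| and sigma(R) = 91·sigma(U). ||R x||^2 = sum_{k≥1} |91x_k|^2 = 8281||x||^2, so ||R|| = 91 and sigma(R) ⊂ {|z| ≤ 91}. For any |lambda| < 91, the equation (R - lambda I) x = 0 forces x_1 = 0, then 91x_k = lambda x_{k+1} ⇒ x = 0, so R has no eigenvalues. But (R - lambda I) is not surjective for |lambda| < 91: solving (R - lambda I) x = e_1 would require x_n proportional to (lambda/91)^(-n), which is not in l^2. So every |lambda| < 91 lies in the residual spectrum. The boundary |lambda| = 91 is in the approximate point spectrum (the spectrum is closed). Hence sigma(R) is the closed disk of radius 91.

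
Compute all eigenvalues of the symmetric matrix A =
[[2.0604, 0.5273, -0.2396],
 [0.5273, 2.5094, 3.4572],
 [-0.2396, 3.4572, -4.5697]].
sigma(A) ≈ {-6, 2, 4}

A is real symmetric, so its spectrum consists of real eigenvalues. Expanding the characteristic polynomial of the displayed matrix gives
  det(λ I - A) = p(λ) = λ^3 + (0)λ^2 + (-28)λ + (48).
Solving p(λ) = 0 yields eigenvalues ≈ -6, 2, 4. (A is shown rounded to 4 decimals, so these recover the underlying integer eigenvalues to within that precision.)
Verification: the trace of A = 0 equals the sum of eigenvalues 0, and det(A) ≈ -48.0005 matches the eigenvalue product -48.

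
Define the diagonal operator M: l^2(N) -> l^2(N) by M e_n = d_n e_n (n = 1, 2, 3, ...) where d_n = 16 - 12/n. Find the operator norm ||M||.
||M|| = 16

For a diagonal operator on l^2 with entries d_n, ||M|| = sup_n |d_n|. Here d_1 = 4, d_2 = 10, ..., and d_n = 16 - 12/n increases monotonically toward 16. All terms lie in [4, 16), so |d_n| = d_n and the supremum is the limit 16, which is not attained by any individual d_n. Hence ||M|| = 16.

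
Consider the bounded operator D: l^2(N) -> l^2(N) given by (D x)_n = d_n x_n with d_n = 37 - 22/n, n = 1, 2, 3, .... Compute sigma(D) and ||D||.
sigma(D) = {37 - 22/n : n ≥ 1} ∪ {37}; ||D|| = 37

A bounded diagonal operator on l^2 with diagonal entries d_n has spectrum equal to the closure of {d_n : n ≥ 1}: every d_n is an eigenvalue (with eigenvector e_n), so {d_n} ⊂ sigma(D); the spectrum is closed, so its closure is too; and for lambda not in the closure, (D - lambda I) has bounded inverse (the diagonal entries 1/(d_n - lambda) are bounded). For our sequence d_n = 37 - 22/n, n = 1, 2, 3, ...:
  - {d_n} = {37 - 22/n : n ≥ 1}; the only limit point is 37
  - closure = {37 - 22/n : n ≥ 1} ∪ {37}
For the norm: a diagonal operator has ||D|| = sup_n |d_n|. Here d_n = 37 - 22/n increases monotonically from d_1 = 15 toward 37, with all terms in [15, 37); so sup_n |d_n| = 37 (the supremum is the limit, not attained). So ||D|| = 37.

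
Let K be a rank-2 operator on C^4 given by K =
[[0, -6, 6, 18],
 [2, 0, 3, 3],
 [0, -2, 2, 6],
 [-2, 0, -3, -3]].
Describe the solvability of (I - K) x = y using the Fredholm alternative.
(I - K) is invertible (det(I - K) = 68 ≠ 0), so for every y in C^4 the equation (I - K) x = y has a unique solution.

K has rank 2 and factors as K = U V^T = u1 v1^T + u2 v2^T with u1 = (3, 1, 1, -1), v1 = (2, 0, 3, 3), u2 = (3, 0, 1, 0), v2 = (-2, -2, -1, 3) (multiplying out reproduces the displayed K). The nonzero eigenvalues of U V^T coincide with those of the 2 x 2 matrix G = V^T U = [[v1·u1, v1·u2], [v2·u1, v2·u2]] = [[6, 9], [-12, -7]], and by the Sylvester determinant identity det(I_4 - U V^T) = det(I_2 - V^T U) = det([[-5, -9], [12, 8]]) = (-5)(8) - (-9)(12) = 68. (Direct check: I - K =
[[1, 6, -6, -18],
 [-2, 1, -3, -3],
 [0, 2, -1, -6],
 [2, 0, 3, 4]]
has determinant 68.) The finite-dimensional Fredholm alternative says: either (I - K) is invertible, or ker(I - K) ≠ {0} and then range(I - K) = ker((I - K)^*)^⊥, with dim ker(I - K) = dim ker((I - K)^*). Since det(I - K) ≠ 0, 1 is not an eigenvalue of K and ker(I - K) = {0}, so we are in the first case: for every y there is a unique x = (I - K)^(-1) y. (Explicitly, by the Woodbury identity, (I - U V^T)^(-1) = I + U (I_2 - G)^(-1) V^T.)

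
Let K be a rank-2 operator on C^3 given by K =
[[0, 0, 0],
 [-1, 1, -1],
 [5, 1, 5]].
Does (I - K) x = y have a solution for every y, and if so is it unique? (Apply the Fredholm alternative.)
(I - K) is invertible (det(I - K) = 1 ≠ 0), so for every y in C^3 the equation (I - K) x = y has a unique solution.

K has rank 2 and factors as K = U V^T = u1 v1^T + u2 v2^T with u1 = (0, 0, -2), v1 = (-3, 0, -3), u2 = (0, -1, -1), v2 = (1, -1, 1) (multiplying out reproduces the displayed K). The nonzero eigenvalues of U V^T coincide with those of the 2 x 2 matrix G = V^T U = [[v1·u1, v1·u2], [v2·u1, v2·u2]] = [[6, 3], [-2, 0]], and by the Sylvester determinant identity det(I_3 - U V^T) = det(I_2 - V^T U) = det([[-5, -3], [2, 1]]) = (-5)(1) - (-3)(2) = 1. (Direct check: I - K =
[[1, 0, 0],
 [1, 0, 1],
 [-5, -1, -4]]
has determinant 1.) The finite-dimensional Fredholm alternative says: either (I - K) is invertible, or ker(I - K) ≠ {0} and then range(I - K) = ker((I - K)^*)^⊥, with dim ker(I - K) = dim ker((I - K)^*). Since det(I - K) ≠ 0, 1 is not an eigenvalue of K and ker(I - K) = {0}, so we are in the first case: for every y there is a unique x = (I - K)^(-1) y. (Explicitly, by the Woodbury identity, (I - U V^T)^(-1) = I + U (I_2 - G)^(-1) V^T.)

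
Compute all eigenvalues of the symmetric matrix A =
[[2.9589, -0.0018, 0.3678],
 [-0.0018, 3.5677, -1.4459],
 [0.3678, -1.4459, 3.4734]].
sigma(A) ≈ {2, 3, 5}

A is real symmetric, so its spectrum consists of real eigenvalues. Expanding the characteristic polynomial of the displayed matrix gives
  det(λ I - A) = p(λ) = λ^3 + (-10)λ^2 + (31)λ + (-30).
Solving p(λ) = 0 yields eigenvalues ≈ 2, 3, 5. (A is shown rounded to 4 decimals, so these recover the underlying integer eigenvalues to within that precision.)
Verification: the trace of A = 10 equals the sum of eigenvalues 10, and det(A) ≈ 30.0002 matches the eigenvalue product 30.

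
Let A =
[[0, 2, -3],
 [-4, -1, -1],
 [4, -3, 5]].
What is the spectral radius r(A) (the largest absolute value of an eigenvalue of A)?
r(A) ≈ 4.0912

The eigenvalues of A are the roots of its characteristic polynomial. With M = A (coefficients from the trace, the sum of principal 2x2 minors, and det A):
  p(λ) = det(λ I - M) = λ^3 - 4λ^2 + 12λ + 16.
No integer candidate from the rational root theorem (±divisors of 16) is a root, so the roots are irrational. The cubic discriminant is Δ = -21248 < 0, so there is one real root and a complex-conjugate pair. p(-1) = -1 and p(0) = 16 have opposite signs, so a root lies in (-1, 0); Newton's method refines it to λ ≈ -0.9559. Dividing out (λ - (-0.9559)) leaves approximately λ^2 - 4.9559λ + 16.7375. For λ^2 - 4.9559λ + 16.7375 the discriminant is -42.3889. It is negative, so the remaining roots are the complex-conjugate pair λ ≈ 2.478 ± 3.2553i. Their product equals the constant term, so |λ|^2 ≈ 16.7375 and |λ| ≈ 4.0912.
Thus the eigenvalues (to 4 decimals) are -0.9559 (modulus 0.9559); 2.478 ± 3.2553i (modulus 4.0912). The spectral radius is the largest modulus: r(A) ≈ 4.0912. (Cross-check: r(A) ≤ ||A||_2 ≈ 8.0946; equality holds whenever A is normal, though it can also hold for some non-normal A.)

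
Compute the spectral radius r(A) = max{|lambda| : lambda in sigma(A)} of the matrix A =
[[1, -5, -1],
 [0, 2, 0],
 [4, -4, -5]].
r(A) = (4 + sqrt(20))/2 ≈ 4.2361

The eigenvalues of A are the roots of its characteristic polynomial. With M = A (coefficients from the trace, the sum of principal 2x2 minors, and det A):
  p(λ) = det(λ I - M) = λ^3 + 2λ^2 - 9λ + 2.
By the rational root theorem any rational root is an integer divisor of 2. Testing λ = 2: p(2) = 8 + 8 - 18 + 2 = 0, so λ = 2 is a root. Dividing out (λ - 2) leaves p(λ) = (λ - 2)(λ^2 + 4λ - 1). For λ^2 + 4λ - 1 the discriminant is 20. It is nonnegative but not a perfect square, so the roots are real and irrational: λ = (-4 ± sqrt(20))/2 ≈ 0.2361, -4.2361.
Thus the eigenvalues (to 4 decimals) are 0.2361 (modulus 0.2361); -4.2361 (modulus 4.2361); 2 (modulus 2). The spectral radius is the largest modulus: r(A) = (4 + sqrt(20))/2 ≈ 4.2361. (Cross-check: r(A) ≤ ||A||_2 ≈ 8.755; equality holds whenever A is normal, though it can also hold for some non-normal A.)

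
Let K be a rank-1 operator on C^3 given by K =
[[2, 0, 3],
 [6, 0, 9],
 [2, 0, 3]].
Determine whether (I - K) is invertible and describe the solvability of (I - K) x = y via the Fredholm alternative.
(I - K) is invertible (det(I - K) = -4 ≠ 0), so for every y in C^3 the equation (I - K) x = y has a unique solution.

K has rank 1, so it is an outer product K = u v^T: every row of K is a multiple of one row vector. Reading off the entries, u = (-1, -3, -1) and v = (-2, 0, -3) (row i of K equals u_i·v^T). A rank-one matrix u v^T satisfies K u = u (v·u) and kills the (2)-dimensional subspace v^⊥, so its characteristic polynomial is lambda^2 (lambda - v·u) with v·u = tr K = 5. Hence the eigenvalues of I - K are 1 (multiplicity 2) and 1 - (5) = -4, so det(I - K) = -4. (Direct check: I - K =
[[-1, 0, -3],
 [-6, 1, -9],
 [-2, 0, -2]]
has determinant -4.) The finite-dimensional Fredholm alternative says: either (I - K) is invertible, or ker(I - K) ≠ {0} and then range(I - K) = ker((I - K)^*)^⊥, with dim ker(I - K) = dim ker((I - K)^*). Since det(I - K) ≠ 0, 1 is not an eigenvalue of K and ker(I - K) = {0}, so we are in the first case: for every y there is a unique x = (I - K)^(-1) y. Explicitly, by the Sherman–Morrison formula, (I - u v^T)^(-1) = I + u v^T/(1 - v·u), i.e. (I - K)^(-1) = I + K/(-4).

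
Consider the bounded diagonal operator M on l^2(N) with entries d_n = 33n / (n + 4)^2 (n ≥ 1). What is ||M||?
||M|| = 33/16 (attained at n = 4)

For M diagonal, ||M|| = sup_n |d_n|. Treat f(x) = 33x / (x + 4)^2 for real x > 0. By the quotient rule, f'(x) = 33(4 - x)/(x + 4)^3, which is positive for x < 4 and negative for x > 4. So f has a unique maximum at x = 4, and since 4 is a positive integer, the supremum over n ≥ 1 is attained at n = 4: d_4 = 33·4/(4 + 4)^2 = 33·4/64 = 33/16. Hence ||M|| = 33/16.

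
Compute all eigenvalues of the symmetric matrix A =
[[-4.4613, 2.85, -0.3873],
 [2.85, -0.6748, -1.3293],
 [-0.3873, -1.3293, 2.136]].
sigma(A) ≈ {-6, 0, 3}

A is real symmetric, so its spectrum consists of real eigenvalues. Expanding the characteristic polynomial of the displayed matrix gives
  det(λ I - A) = p(λ) = λ^3 + (3)λ^2 + (-18)λ + (0).
Solving p(λ) = 0 yields eigenvalues ≈ -6, 0, 3. (A is shown rounded to 4 decimals, so these recover the underlying integer eigenvalues to within that precision.)
Verification: the trace of A = -3 equals the sum of eigenvalues -3, and det(A) ≈ -0.0002 matches the eigenvalue product 0.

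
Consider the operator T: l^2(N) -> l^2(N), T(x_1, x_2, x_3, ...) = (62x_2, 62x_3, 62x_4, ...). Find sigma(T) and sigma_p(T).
sigma(T) = closed disk {z in C : |z| ≤ 62}; sigma_p(T) = open disk {z in C : |z| < 62}

Note T = 62·V where V is the unit left shift (V x)_k = x_{k+1}; so sigma(T) = 62·sigma(V) and ||T|| = 62||V||. ||T x||^2 = 3844sum_{k≥2} |x_k|^2 ≤ 3844||x||^2, with equality on {x : x_1 = 0}, so ||T|| = 62. For any lambda with |lambda| < 62, set r = lambda/62 (|r| < 1); the vector x = (1, r, r^2, ...) is in l^2 and satisfies T x = 62(r, r^2, ...) = lambda x, so lambda is an eigenvalue. On the boundary |lambda| = 62 the geometric series diverges, so no l^2 eigenvector exists, but these lambda lie in the approximate point spectrum. Hence sigma(T) is the closed disk of radius 62 and sigma_p(T) is the open disk.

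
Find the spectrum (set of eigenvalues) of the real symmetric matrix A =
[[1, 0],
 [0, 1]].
sigma(A) ≈ {1} (1 with multiplicity 2)

A is real symmetric, so its spectrum consists of real eigenvalues. Expanding the characteristic polynomial of the displayed matrix gives
  det(λ I - A) = p(λ) = λ^2 + (-2)λ + (1).
Solving p(λ) = 0 yields eigenvalues ≈ 1, 1. (A is shown rounded to 4 decimals, so these recover the underlying integer eigenvalues to within that precision.)
Verification: the trace of A = 2 equals the sum of eigenvalues 2, and det(A) ≈ 1.0000 matches the eigenvalue product 1.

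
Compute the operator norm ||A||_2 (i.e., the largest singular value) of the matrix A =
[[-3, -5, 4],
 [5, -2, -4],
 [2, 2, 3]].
||A||_2 ≈ 8.2866 (= sqrt(largest eigenvalue of A^T A))

||A||_2 = sigma_max(A) = sqrt(lambda_max(A^T A)). Form the symmetric matrix M = A^T A =
[[38, 9, -26],
 [9, 33, -6],
 [-26, -6, 41]].
Its characteristic polynomial (trace, sum of principal 2x2 minors, determinant of M give the coefficients) is
  p(λ) = det(λ I - M) = λ^3 - 112λ^2 + 3372λ - 27225.
No integer candidate from the rational root theorem (±divisors of 27225) is a root, so the roots are irrational. The cubic discriminant is Δ = 1331524629 > 0, so there are three distinct real roots. p(13) = -120 and p(14) = 775 have opposite signs, so a root lies in (13, 14); Newton's method refines it to λ ≈ 13.1253. p(30) = 135 and p(31) = -534 have opposite signs, so a root lies in (30, 31); Newton's method refines it to λ ≈ 30.2069. p(68) = -1385 and p(69) = 720 have opposite signs, so a root lies in (68, 69); Newton's method refines it to λ ≈ 68.6678. Check (Vieta): the three roots sum to 112, matching tr M = 112.
So the eigenvalues of A^T A are ≈ 13.1253, 30.2069, 68.6678 (all ≥ 0, as they must be for A^T A). The largest is λ_max ≈ 68.6678, hence ||A||_2 = sqrt(λ_max) ≈ 8.2866.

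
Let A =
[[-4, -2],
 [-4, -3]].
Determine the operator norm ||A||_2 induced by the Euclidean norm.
||A||_2 = sqrt((45 + sqrt(1961))/2) ≈ 6.6814 (= sqrt(largest eigenvalue of A^T A))

||A||_2 = sigma_max(A) = sqrt(lambda_max(A^T A)). Form the symmetric matrix M = A^T A =
[[32, 20],
 [20, 13]].
Its characteristic polynomial (trace, determinant of M give the coefficients) is
  p(λ) = det(λ I - M) = λ^2 - 45λ + 16.
For λ^2 - 45λ + 16 the discriminant is 1961. It is nonnegative but not a perfect square, so the roots are real and irrational: λ = (45 ± sqrt(1961))/2 ≈ 44.6416, 0.3584.
So the eigenvalues of A^T A are ≈ 0.3584, 44.6416 (all ≥ 0, as they must be for A^T A). The largest is λ_max = (45 + sqrt(1961))/2 ≈ 44.6416, hence ||A||_2 = sqrt(λ_max) = sqrt((45 + sqrt(1961))/2) ≈ 6.6814.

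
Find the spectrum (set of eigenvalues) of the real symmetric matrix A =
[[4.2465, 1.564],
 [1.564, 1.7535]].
sigma(A) ≈ {1, 5}

A is real symmetric, so its spectrum consists of real eigenvalues. Expanding the characteristic polynomial of the displayed matrix gives
  det(λ I - A) = p(λ) = λ^2 + (-6)λ + (5).
Solving p(λ) = 0 yields eigenvalues ≈ 1, 5. (A is shown rounded to 4 decimals, so these recover the underlying integer eigenvalues to within that precision.)
Verification: the trace of A = 6 equals the sum of eigenvalues 6, and det(A) ≈ 5.0001 matches the eigenvalue product 5.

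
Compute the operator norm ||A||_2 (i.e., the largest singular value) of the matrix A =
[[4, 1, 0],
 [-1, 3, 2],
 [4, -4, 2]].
||A||_2 ≈ 6.7705 (= sqrt(largest eigenvalue of A^T A))

||A||_2 = sigma_max(A) = sqrt(lambda_max(A^T A)). Form the symmetric matrix M = A^T A =
[[33, -15, 6],
 [-15, 26, -2],
 [6, -2, 8]].
Its characteristic polynomial (trace, sum of principal 2x2 minors, determinant of M give the coefficients) is
  p(λ) = det(λ I - M) = λ^3 - 67λ^2 + 1065λ - 4356.
No integer candidate from the rational root theorem (±divisors of 4356) is a root, so the roots are irrational. The cubic discriminant is Δ = 101727981 > 0, so there are three distinct real roots. p(6) = -162 and p(7) = 159 have opposite signs, so a root lies in (6, 7); Newton's method refines it to λ ≈ 6.4678. p(14) = 166 and p(15) = -81 have opposite signs, so a root lies in (14, 15); Newton's method refines it to λ ≈ 14.6922. p(45) = -981 and p(46) = 198 have opposite signs, so a root lies in (45, 46); Newton's method refines it to λ ≈ 45.84. Check (Vieta): the three roots sum to 67, matching tr M = 67.
So the eigenvalues of A^T A are ≈ 6.4678, 14.6922, 45.84 (all ≥ 0, as they must be for A^T A). The largest is λ_max ≈ 45.84, hence ||A||_2 = sqrt(λ_max) ≈ 6.7705.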